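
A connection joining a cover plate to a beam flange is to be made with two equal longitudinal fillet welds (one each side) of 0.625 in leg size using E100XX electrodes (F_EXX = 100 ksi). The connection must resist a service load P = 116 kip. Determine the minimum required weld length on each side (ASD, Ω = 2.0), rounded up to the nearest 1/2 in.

Throat t_e = 0.707 × 0.625 = 0.4419 in.
r_n/Ω = (0.6 × 100 × 0.4419) / 2.0 = 13.26 kip/in.
L_req = P / (r_n/Ω) = 116 / 13.26 = 8.751 in total.
Per side: 8.751 / 2 = 4.375 in.
Round up → use L = 4.5 in on each side.

L = 4.5 in on each side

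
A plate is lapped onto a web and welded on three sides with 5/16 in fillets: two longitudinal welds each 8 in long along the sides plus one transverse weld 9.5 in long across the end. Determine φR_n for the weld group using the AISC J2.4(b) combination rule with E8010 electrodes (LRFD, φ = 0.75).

E80XX → F_EXX = 80 ksi.
t_e = 0.707 × 0.3125 = 0.2209 in.
R_nwl = 0.6 × 80 × 0.2209 × 16 = 169.7 kip (longitudinal, 2 welds).
R_nwt = 0.6 × 80 × 0.2209 × 9.5 = 100.7 kip (transverse, base value).
(i) R_nwl + R_nwt = 270.4 kip; (ii) 0.85 R_nwl + 1.5 R_nwt = 295.3 kip.
R_n = max = 295.3 kip [governs: (ii)]; φR_n = 221.5 kip.

φR_n ≈ 222 kip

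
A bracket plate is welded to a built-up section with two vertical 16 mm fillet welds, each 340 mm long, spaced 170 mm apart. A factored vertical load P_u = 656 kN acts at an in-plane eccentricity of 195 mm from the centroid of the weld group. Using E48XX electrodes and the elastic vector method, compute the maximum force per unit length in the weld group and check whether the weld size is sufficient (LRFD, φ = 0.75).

E48XX → F_EXX = 480 MPa.
Total weld length L_w = 680 mm. Treat welds as unit-width lines.
Polar moment about centroid: J = 2[d³/12 + d(b/2)²] = 2[340³/12 + 340×85²] = 11460000 mm³.
Direct shear f_v = P/L_w = 656×10³ / 680 = 964.7 N/mm (vertical).
Torsion M = P·e = 656×10³ × 195 = 127920000 N·mm.
Critical point at (x, y) = (85, 170) from centroid. f_tx = M·y/J = 1897 N/mm; f_ty = M·x/J = 948.5 N/mm.
Resultant f_max = √[f_tx² + (f_v + f_ty)²] = √[1897² + (964.7 + 948.5)²] = 2694 N/mm.
Capacity per unit length: φr_n = 0.75 × 0.6 × 480 × (0.707 × 16) = 2443 N/mm.
2694 > 2443 → NOT adequate.

f_max ≈ 2690 N/mm; NOT adequate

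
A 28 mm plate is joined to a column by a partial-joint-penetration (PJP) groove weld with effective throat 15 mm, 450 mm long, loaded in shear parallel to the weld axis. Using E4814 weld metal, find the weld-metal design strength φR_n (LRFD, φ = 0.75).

E48XX → F_EXX = 480 MPa.
Effective throat (given) t_e = 15 mm.
A_we = 15 × 450 = 6750 mm².
F_nw = 0.6 F_EXX = 288 MPa.
φR_n = 0.75 × 288 × 6750 × 10⁻³ = 1458 kN.

φR_n ≈ 1460 kN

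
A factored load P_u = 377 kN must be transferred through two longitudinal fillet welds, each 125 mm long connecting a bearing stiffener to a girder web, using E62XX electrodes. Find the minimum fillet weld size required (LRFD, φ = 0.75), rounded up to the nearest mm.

E62XX → F_EXX = 620 MPa.
Total weld length L = 250 mm.
Required throat t_e = P_u / (φ × 0.6 F_EXX × L) = 377 / (0.75 × 0.6 × 620 × 250 × 10⁻³) = 5.405 mm.
Required leg w = t_e / 0.707 = 7.645 mm → use 8 mm.

w = 8 mm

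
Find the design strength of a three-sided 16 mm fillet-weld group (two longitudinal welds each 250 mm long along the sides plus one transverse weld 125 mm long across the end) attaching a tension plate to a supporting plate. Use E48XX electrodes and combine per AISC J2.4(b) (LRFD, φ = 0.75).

E48XX → F_EXX = 480 MPa.
t_e = 0.707 × 16 = 11.31 mm.
R_nwl = 0.6 × 480 × 11.31 × 500 × 10⁻³ = 1629 kN (longitudinal, 2 welds).
R_nwt = 0.6 × 480 × 11.31 × 125 × 10⁻³ = 407.2 kN (transverse, base value).
(i) R_nwl + R_nwt = 2036 kN; (ii) 0.85 R_nwl + 1.5 R_nwt = 1995 kN.
R_n = max = 2036 kN [governs: (i)]; φR_n = 1527 kN.

φR_n ≈ 1530 kN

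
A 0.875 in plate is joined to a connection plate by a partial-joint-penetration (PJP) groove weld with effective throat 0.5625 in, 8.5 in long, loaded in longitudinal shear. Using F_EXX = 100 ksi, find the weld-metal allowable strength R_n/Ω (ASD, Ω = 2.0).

Effective throat (given) t_e = 0.5625 in.
A_we = 0.5625 × 8.5 = 4.781 in².
F_nw = 0.6 F_EXX = 60 ksi.
R_n/Ω = (60 × 4.781) / 2.0 = 143.4 kip.

R_n/Ω ≈ 143 kip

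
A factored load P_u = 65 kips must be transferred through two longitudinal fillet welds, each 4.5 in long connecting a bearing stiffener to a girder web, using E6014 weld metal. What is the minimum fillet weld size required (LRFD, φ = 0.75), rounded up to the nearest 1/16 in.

w = 7/16 in

E60XX → F_EXX = 60 ksi.
Total weld length L = 9 in.
Required throat t_e = P_u / (φ × 0.6 F_EXX × L) = 65 / (0.75 × 0.6 × 60 × 9) = 0.2675 in.
Required leg w = t_e / 0.707 = 0.3783 in → use 7/16 in.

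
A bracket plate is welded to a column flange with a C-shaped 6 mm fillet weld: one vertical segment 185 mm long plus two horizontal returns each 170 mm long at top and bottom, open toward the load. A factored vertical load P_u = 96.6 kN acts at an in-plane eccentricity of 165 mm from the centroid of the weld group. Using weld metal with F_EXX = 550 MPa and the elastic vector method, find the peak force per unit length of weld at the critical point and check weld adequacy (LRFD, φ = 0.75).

Total weld length L_w = 525 mm. Treat welds as unit-width lines.
Centroid: x̄ = 2×170×85 / 525 = 55.05 mm from the vertical weld.
Polar moment about centroid: J = I_x + I_y = [185³/12 + 2×170×92.5²] + [185×55.05² + 2(170³/12 + 170×29.95²)] = 5121000 mm³.
Direct shear f_v = P/L_w = 96.6×10³ / 525 = 184 N/mm (vertical).
Torsion M = P·e = 96.6×10³ × 165 = 15939000 N·mm.
Critical point at (x, y) = (115, 92.5) from centroid. f_tx = M·y/J = 287.9 N/mm; f_ty = M·x/J = 357.8 N/mm.
Resultant f_max = √[f_tx² + (f_v + f_ty)²] = √[287.9² + (184 + 357.8)²] = 613.5 N/mm.
Capacity per unit length: φr_n = 0.75 × 0.6 × 550 × (0.707 × 6) = 1050 N/mm.
613.5 ≤ 1050 → adequate.

f_max ≈ 614 N/mm; adequate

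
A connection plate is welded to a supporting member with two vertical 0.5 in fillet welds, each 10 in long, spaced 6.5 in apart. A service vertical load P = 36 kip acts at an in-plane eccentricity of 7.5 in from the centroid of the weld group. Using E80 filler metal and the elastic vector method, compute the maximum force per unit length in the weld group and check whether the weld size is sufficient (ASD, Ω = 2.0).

E80XX → F_EXX = 80 ksi.
Total weld length L_w = 20 in. Treat welds as unit-width lines.
Polar moment about centroid: J = 2[d³/12 + d(b/2)²] = 2[10³/12 + 10×3.25²] = 377.9 in³.
Direct shear f_v = P/L_w = 36 / 20 = 1.8 kip/in (vertical).
Torsion M = P·e = 36 × 7.5 = 270 kip·in.
Critical point at (x, y) = (3.25, 5) from centroid. f_tx = M·y/J = 3.572 kip/in; f_ty = M·x/J = 2.322 kip/in.
Resultant f_max = √[f_tx² + (f_v + f_ty)²] = √[3.572² + (1.8 + 2.322)²] = 5.454 kip/in.
Capacity per unit length: r_n/Ω = (1/2.0) × 0.6 × 80 × (0.707 × 0.5) = 8.484 kip/in.
5.454 ≤ 8.484 → adequate.

f_max ≈ 5.45 kip/in; adequate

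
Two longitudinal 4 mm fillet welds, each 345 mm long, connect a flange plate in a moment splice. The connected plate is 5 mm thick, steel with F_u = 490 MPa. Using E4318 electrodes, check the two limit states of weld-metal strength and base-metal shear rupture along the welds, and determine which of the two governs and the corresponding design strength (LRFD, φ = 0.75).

φR_n ≈ 378 kN (weld metal governs)

E43XX → F_EXX = 430 MPa.
t_e = 0.707 × 4 = 2.828 mm; L = 690 mm.
Weld metal: φR_n = 0.75 × 0.6 × 430 × 2.828 × 690 × 10⁻³ = 377.6 kN.
Base metal (shear rupture): φR_n = 0.75 × 0.6 × 490 × 5 × 690 × 10⁻³ = 760.7 kN.
Governing: weld metal.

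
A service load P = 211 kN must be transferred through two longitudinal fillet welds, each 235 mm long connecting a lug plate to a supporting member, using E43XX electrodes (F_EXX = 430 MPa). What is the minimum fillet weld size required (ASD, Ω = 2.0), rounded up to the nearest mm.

w = 5 mm

Total weld length L = 470 mm.
Required throat t_e = P × Ω / (0.6 F_EXX × L) = 211 × 2.0 / (0.6 × 430 × 470 × 10⁻³) = 3.48 mm.
Required leg w = t_e / 0.707 = 4.922 mm → use 5 mm.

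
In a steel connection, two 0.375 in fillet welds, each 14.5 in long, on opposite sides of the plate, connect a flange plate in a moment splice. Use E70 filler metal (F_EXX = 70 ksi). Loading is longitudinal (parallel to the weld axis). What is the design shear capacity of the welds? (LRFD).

Effective throat t_e = 0.707 × 0.375 = 0.2651 in.
Total length L = 29 in; A_we = 0.2651 × 29 = 7.689 in².
F_nw = 0.6 F_EXX = 0.6 × 70 = 42 ksi.
φR_n = 0.75 × 42 × 7.689 = 242.2 kip.

φR_n ≈ 242 kip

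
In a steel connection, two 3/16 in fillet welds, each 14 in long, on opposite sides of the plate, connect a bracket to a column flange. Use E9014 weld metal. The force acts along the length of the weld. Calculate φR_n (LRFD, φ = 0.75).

φR_n ≈ 150 kips

E90XX → F_EXX = 90 ksi.
Effective throat t_e = 0.707 × 0.1875 = 0.1326 in.
Total length L = 28 in; A_we = 0.1326 × 28 = 3.712 in².
F_nw = 0.6 F_EXX = 0.6 × 90 = 54 ksi.
φR_n = 0.75 × 54 × 3.712 = 150.3 kips.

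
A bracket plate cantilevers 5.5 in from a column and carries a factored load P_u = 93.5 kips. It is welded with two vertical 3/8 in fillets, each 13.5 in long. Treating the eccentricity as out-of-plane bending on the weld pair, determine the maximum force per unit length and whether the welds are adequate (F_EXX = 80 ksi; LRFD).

f_max ≈ 9.15 kip/in; adequate

L_w = 2 × 13.5 = 27 in; section modulus (unit throat) S = 2 × L²/6 = 60.75 in².
Direct shear f_v = P/L_w = 93.5/27 = 3.463 kip/in.
Moment M = P × e = 93.5 × 5.5 = 514.25 kip·in; bending f_b = M/S = 8.465 kip/in.
f_max = √(f_v² + f_b²) = √(3.463² + 8.465²) = 9.146 kip/in.
φr_n = 0.75 × 0.6 × 80 × (0.707 × 0.375) = 9.544 kip/in → adequate.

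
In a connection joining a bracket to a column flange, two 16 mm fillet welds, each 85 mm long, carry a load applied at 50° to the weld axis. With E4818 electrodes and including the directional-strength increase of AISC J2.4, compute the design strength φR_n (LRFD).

φR_n ≈ 555 kN

E48XX → F_EXX = 480 MPa.
t_e = 0.707 × 16 = 11.31 mm; A_we = 11.31 × 170 = 1923 mm².
Directional factor: 1.0 + 0.5 sin^1.5(50°) = 1.335.
F_nw = 0.6 × 480 × 1.335 = 384.5 MPa.
φR_n = 0.75 × 384.5 × 1923 × 10⁻³ = 554.6 kN.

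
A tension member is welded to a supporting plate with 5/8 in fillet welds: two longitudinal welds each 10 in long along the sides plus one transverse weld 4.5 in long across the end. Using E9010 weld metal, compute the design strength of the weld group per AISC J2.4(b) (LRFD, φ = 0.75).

E90XX → F_EXX = 90 ksi.
t_e = 0.707 × 0.625 = 0.4419 in.
R_nwl = 0.6 × 90 × 0.4419 × 20 = 477.2 kip (longitudinal, 2 welds).
R_nwt = 0.6 × 90 × 0.4419 × 4.5 = 107.4 kip (transverse, base value).
(i) R_nwl + R_nwt = 584.6 kip; (ii) 0.85 R_nwl + 1.5 R_nwt = 566.7 kip.
R_n = max = 584.6 kip [governs: (i)]; φR_n = 438.5 kip.

φR_n ≈ 438 kip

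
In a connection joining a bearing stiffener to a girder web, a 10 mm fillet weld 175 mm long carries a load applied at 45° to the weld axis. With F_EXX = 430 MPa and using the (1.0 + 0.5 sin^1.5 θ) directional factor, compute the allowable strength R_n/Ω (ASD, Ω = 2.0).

R_n/Ω ≈ 207 kN

t_e = 0.707 × 10 = 7.07 mm; A_we = 7.07 × 175 = 1237 mm².
Directional factor: 1.0 + 0.5 sin^1.5(45°) = 1.297.
F_nw = 0.6 × 430 × 1.297 = 334.7 MPa.
R_n/Ω = (334.7 × 1237) / 2.0 × 10⁻³ = 207.1 kN.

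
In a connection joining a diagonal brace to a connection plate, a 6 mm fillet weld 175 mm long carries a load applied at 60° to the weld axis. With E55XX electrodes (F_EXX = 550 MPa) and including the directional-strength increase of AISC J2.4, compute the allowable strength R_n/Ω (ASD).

t_e = 0.707 × 6 = 4.242 mm; A_we = 4.242 × 175 = 742.4 mm².
Directional factor: 1.0 + 0.5 sin^1.5(60°) = 1.403.
F_nw = 0.6 × 550 × 1.403 = 463 MPa.
R_n/Ω = (463 × 742.4) / 2.0 × 10⁻³ = 171.8 kN.

R_n/Ω ≈ 172 kN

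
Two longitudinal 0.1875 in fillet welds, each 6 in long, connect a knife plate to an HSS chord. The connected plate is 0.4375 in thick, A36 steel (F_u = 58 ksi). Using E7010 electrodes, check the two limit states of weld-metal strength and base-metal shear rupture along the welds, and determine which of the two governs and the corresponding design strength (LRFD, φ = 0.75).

φR_n ≈ 50.1 kip (weld metal governs)

E70XX → F_EXX = 70 ksi.
t_e = 0.707 × 0.1875 = 0.1326 in; L = 12 in.
Weld metal: φR_n = 0.75 × 0.6 × 70 × 0.1326 × 12 = 50.11 kip.
Base metal (shear rupture): φR_n = 0.75 × 0.6 × 58 × 0.4375 × 12 = 137 kip.
Governing: weld metal.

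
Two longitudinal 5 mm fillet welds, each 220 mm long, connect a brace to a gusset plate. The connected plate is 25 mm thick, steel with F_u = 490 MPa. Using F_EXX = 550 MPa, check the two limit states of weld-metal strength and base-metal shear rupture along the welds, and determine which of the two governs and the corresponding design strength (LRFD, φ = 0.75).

φR_n ≈ 385 kN (weld metal governs)

t_e = 0.707 × 5 = 3.535 mm; L = 440 mm.
Weld metal: φR_n = 0.75 × 0.6 × 550 × 3.535 × 440 × 10⁻³ = 385 kN.
Base metal (shear rupture): φR_n = 0.75 × 0.6 × 490 × 25 × 440 × 10⁻³ = 2426 kN.
Governing: weld metal.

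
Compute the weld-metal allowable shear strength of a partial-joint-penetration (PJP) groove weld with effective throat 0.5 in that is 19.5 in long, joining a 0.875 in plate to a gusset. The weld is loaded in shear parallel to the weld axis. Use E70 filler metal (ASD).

R_n/Ω ≈ 205 kips

E70XX → F_EXX = 70 ksi.
Effective throat (given) t_e = 0.5 in.
A_we = 0.5 × 19.5 = 9.75 in².
F_nw = 0.6 F_EXX = 42 ksi.
R_n/Ω = (42 × 9.75) / 2.0 = 204.8 kips.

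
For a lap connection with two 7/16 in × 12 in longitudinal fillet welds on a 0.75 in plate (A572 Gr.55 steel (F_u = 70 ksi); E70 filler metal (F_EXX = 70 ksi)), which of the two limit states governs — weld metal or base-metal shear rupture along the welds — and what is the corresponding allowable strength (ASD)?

t_e = 0.707 × 0.4375 = 0.3093 in; L = 24 in.
Weld metal: R_n/Ω = (1/2.0) × 0.6 × 70 × 0.3093 × 24 = 155.9 kip.
Base metal (shear rupture): R_n/Ω = (1/2.0) × 0.6 × 70 × 0.75 × 24 = 378 kip.
Governing: weld metal.

R_n/Ω ≈ 156 kip (weld metal governs)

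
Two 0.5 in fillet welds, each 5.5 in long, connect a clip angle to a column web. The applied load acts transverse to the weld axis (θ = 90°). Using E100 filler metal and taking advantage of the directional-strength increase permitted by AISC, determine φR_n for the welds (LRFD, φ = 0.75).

E100XX → F_EXX = 100 ksi.
t_e = 0.707 × 0.5 = 0.3535 in; A_we = 0.3535 × 11 = 3.888 in².
Directional factor: 1.0 + 0.5 sin^1.5(90°) = 1.5.
F_nw = 0.6 × 100 × 1.5 = 90 ksi.
φR_n = 0.75 × 90 × 3.888 = 262.5 kip.

φR_n ≈ 262 kip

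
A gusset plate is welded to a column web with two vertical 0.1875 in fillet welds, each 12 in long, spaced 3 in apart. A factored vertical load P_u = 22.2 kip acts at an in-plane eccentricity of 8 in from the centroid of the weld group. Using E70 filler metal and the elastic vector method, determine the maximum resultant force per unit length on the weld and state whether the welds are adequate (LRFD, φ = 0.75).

E70XX → F_EXX = 70 ksi.
Total weld length L_w = 24 in. Treat welds as unit-width lines.
Polar moment about centroid: J = 2[d³/12 + d(b/2)²] = 2[12³/12 + 12×1.5²] = 342 in³.
Direct shear f_v = P/L_w = 22.2 / 24 = 0.925 kip/in (vertical).
Torsion M = P·e = 22.2 × 8 = 177.6 kip·in.
Critical point at (x, y) = (1.5, 6) from centroid. f_tx = M·y/J = 3.116 kip/in; f_ty = M·x/J = 0.7789 kip/in.
Resultant f_max = √[f_tx² + (f_v + f_ty)²] = √[3.116² + (0.925 + 0.7789)²] = 3.551 kip/in.
Capacity per unit length: φr_n = 0.75 × 0.6 × 70 × (0.707 × 0.1875) = 4.176 kip/in.
3.551 ≤ 4.176 → adequate.

f_max ≈ 3.55 kip/in; adequate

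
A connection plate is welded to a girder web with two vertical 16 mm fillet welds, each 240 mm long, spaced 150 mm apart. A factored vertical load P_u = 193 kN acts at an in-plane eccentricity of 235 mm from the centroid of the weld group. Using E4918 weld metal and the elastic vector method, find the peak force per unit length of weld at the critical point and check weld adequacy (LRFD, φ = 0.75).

f_max ≈ 1530 N/mm; adequate

E49XX → F_EXX = 490 MPa.
Total weld length L_w = 480 mm. Treat welds as unit-width lines.
Polar moment about centroid: J = 2[d³/12 + d(b/2)²] = 2[240³/12 + 240×75²] = 5004000 mm³.
Direct shear f_v = P/L_w = 193×10³ / 480 = 402.1 N/mm (vertical).
Torsion M = P·e = 193×10³ × 235 = 45355000 N·mm.
Critical point at (x, y) = (75, 120) from centroid. f_tx = M·y/J = 1088 N/mm; f_ty = M·x/J = 679.8 N/mm.
Resultant f_max = √[f_tx² + (f_v + f_ty)²] = √[1088² + (402.1 + 679.8)²] = 1534 N/mm.
Capacity per unit length: φr_n = 0.75 × 0.6 × 490 × (0.707 × 16) = 2494 N/mm.
1534 ≤ 2494 → adequate.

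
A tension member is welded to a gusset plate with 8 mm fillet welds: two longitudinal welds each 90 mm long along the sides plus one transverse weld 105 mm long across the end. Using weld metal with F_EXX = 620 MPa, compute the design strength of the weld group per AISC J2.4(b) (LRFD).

t_e = 0.707 × 8 = 5.656 mm.
R_nwl = 0.6 × 620 × 5.656 × 180 × 10⁻³ = 378.7 kN (longitudinal, 2 welds).
R_nwt = 0.6 × 620 × 5.656 × 105 × 10⁻³ = 220.9 kN (transverse, base value).
(i) R_nwl + R_nwt = 599.6 kN; (ii) 0.85 R_nwl + 1.5 R_nwt = 653.3 kN.
R_n = max = 653.3 kN [governs: (ii)]; φR_n = 490 kN.

φR_n ≈ 490 kN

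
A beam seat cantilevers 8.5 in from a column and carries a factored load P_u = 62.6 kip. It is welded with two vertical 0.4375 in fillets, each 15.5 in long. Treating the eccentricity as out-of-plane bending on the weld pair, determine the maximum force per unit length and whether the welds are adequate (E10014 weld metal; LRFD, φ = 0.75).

E100XX → F_EXX = 100 ksi.
L_w = 2 × 15.5 = 31 in; section modulus (unit throat) S = 2 × L²/6 = 80.08 in².
Direct shear f_v = P/L_w = 62.6/31 = 2.019 kip/in.
Moment M = P × e = 62.6 × 8.5 = 532.1 kip·in; bending f_b = M/S = 6.644 kip/in.
f_max = √(f_v² + f_b²) = √(2.019² + 6.644²) = 6.944 kip/in.
φr_n = 0.75 × 0.6 × 100 × (0.707 × 0.4375) = 13.92 kip/in → adequate.

f_max ≈ 6.94 kip/in; adequate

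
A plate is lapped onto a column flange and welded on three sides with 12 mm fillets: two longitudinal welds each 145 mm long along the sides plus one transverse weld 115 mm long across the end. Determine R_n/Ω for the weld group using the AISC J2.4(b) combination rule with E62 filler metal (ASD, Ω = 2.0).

R_n/Ω ≈ 661 kN

E62XX → F_EXX = 620 MPa.
t_e = 0.707 × 12 = 8.484 mm.
R_nwl = 0.6 × 620 × 8.484 × 290 × 10⁻³ = 915.3 kN (longitudinal, 2 welds).
R_nwt = 0.6 × 620 × 8.484 × 115 × 10⁻³ = 362.9 kN (transverse, base value).
(i) R_nwl + R_nwt = 1278 kN; (ii) 0.85 R_nwl + 1.5 R_nwt = 1322 kN.
R_n = max = 1322 kN [governs: (ii)]; R_n/Ω = 661.2 kN.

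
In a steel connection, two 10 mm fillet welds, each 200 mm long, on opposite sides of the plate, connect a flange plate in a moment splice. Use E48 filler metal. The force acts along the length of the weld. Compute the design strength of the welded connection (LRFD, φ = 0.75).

φR_n ≈ 611 kN

E48XX → F_EXX = 480 MPa.
Effective throat t_e = 0.707 × 10 = 7.07 mm.
Total length L = 400 mm; A_we = 7.07 × 400 = 2828 mm².
F_nw = 0.6 F_EXX = 0.6 × 480 = 288 MPa.
φR_n = 0.75 × 288 × 2828 × 10⁻³ = 610.8 kN.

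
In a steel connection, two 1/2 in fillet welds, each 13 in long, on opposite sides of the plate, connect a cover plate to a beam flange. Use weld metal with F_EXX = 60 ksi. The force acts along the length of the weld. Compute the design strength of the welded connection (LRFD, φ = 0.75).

Effective throat t_e = 0.707 × 0.5 = 0.3535 in.
Total length L = 26 in; A_we = 0.3535 × 26 = 9.191 in².
F_nw = 0.6 F_EXX = 0.6 × 60 = 36 ksi.
φR_n = 0.75 × 36 × 9.191 = 248.2 kips.

φR_n ≈ 248 kips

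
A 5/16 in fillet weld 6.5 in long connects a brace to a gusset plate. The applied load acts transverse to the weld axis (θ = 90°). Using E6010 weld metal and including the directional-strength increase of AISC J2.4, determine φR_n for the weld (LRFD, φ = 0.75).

φR_n ≈ 58.2 kips

E60XX → F_EXX = 60 ksi.
t_e = 0.707 × 0.3125 = 0.2209 in; A_we = 0.2209 × 6.5 = 1.436 in².
Directional factor: 1.0 + 0.5 sin^1.5(90°) = 1.5.
F_nw = 0.6 × 60 × 1.5 = 54 ksi.
φR_n = 0.75 × 54 × 1.436 = 58.16 kips.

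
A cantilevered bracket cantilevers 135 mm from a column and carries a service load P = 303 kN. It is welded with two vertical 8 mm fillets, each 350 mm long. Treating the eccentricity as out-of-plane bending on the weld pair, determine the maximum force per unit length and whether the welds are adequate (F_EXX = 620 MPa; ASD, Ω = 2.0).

L_w = 2 × 350 = 700 mm; section modulus (unit throat) S = 2 × L²/6 = 40830 mm².
Direct shear f_v = P/L_w = 303×10³/700 = 432.9 N/mm.
Moment M = P × e = 303×10³ × 135 = 40905000 N·mm; bending f_b = M/S = 1002 N/mm.
f_max = √(f_v² + f_b²) = √(432.9² + 1002²) = 1091 N/mm.
r_n/Ω = (1/2.0) × 0.6 × 620 × (0.707 × 8) = 1052 N/mm → NOT adequate.

f_max ≈ 1090 N/mm; NOT adequate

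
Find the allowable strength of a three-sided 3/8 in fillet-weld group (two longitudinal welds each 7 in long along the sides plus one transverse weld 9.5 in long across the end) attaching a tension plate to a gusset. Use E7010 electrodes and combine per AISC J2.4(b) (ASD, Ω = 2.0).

E70XX → F_EXX = 70 ksi.
t_e = 0.707 × 0.375 = 0.2651 in.
R_nwl = 0.6 × 70 × 0.2651 × 14 = 155.9 kip (longitudinal, 2 welds).
R_nwt = 0.6 × 70 × 0.2651 × 9.5 = 105.8 kip (transverse, base value).
(i) R_nwl + R_nwt = 261.7 kip; (ii) 0.85 R_nwl + 1.5 R_nwt = 291.2 kip.
R_n = max = 291.2 kip [governs: (ii)]; R_n/Ω = 145.6 kip.

R_n/Ω ≈ 146 kip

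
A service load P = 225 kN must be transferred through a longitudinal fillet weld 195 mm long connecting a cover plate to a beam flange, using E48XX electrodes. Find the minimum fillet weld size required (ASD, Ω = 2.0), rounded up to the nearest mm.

w = 12 mm

E48XX → F_EXX = 480 MPa.
Total weld length L = 195 mm.
Required throat t_e = P × Ω / (0.6 F_EXX × L) = 225 × 2.0 / (0.6 × 480 × 195 × 10⁻³) = 8.013 mm.
Required leg w = t_e / 0.707 = 11.33 mm → use 12 mm.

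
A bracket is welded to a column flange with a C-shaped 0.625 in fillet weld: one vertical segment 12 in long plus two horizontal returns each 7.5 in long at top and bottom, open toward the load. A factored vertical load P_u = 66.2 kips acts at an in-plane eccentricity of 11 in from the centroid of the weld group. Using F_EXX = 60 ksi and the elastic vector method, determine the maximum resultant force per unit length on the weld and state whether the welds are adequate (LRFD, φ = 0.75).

Total weld length L_w = 27 in. Treat welds as unit-width lines.
Centroid: x̄ = 2×7.5×3.75 / 27 = 2.083 in from the vertical weld.
Polar moment about centroid: J = I_x + I_y = [12³/12 + 2×7.5×6²] + [12×2.083² + 2(7.5³/12 + 7.5×1.667²)] = 848.1 in³.
Direct shear f_v = P/L_w = 66.2 / 27 = 2.452 kip/in (vertical).
Torsion M = P·e = 66.2 × 11 = 728.2 kip·in.
Critical point at (x, y) = (5.417, 6) from centroid. f_tx = M·y/J = 5.152 kip/in; f_ty = M·x/J = 4.651 kip/in.
Resultant f_max = √[f_tx² + (f_v + f_ty)²] = √[5.152² + (2.452 + 4.651)²] = 8.775 kip/in.
Capacity per unit length: φr_n = 0.75 × 0.6 × 60 × (0.707 × 0.625) = 11.93 kip/in.
8.775 ≤ 11.93 → adequate.

f_max ≈ 8.77 kip/in; adequate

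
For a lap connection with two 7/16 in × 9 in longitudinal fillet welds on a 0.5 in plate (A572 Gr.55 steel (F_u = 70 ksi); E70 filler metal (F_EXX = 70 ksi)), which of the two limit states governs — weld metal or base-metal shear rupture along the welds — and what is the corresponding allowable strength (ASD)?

R_n/Ω ≈ 117 kip (weld metal governs)

t_e = 0.707 × 0.4375 = 0.3093 in; L = 18 in.
Weld metal: R_n/Ω = (1/2.0) × 0.6 × 70 × 0.3093 × 18 = 116.9 kip.
Base metal (shear rupture): R_n/Ω = (1/2.0) × 0.6 × 70 × 0.5 × 18 = 189 kip.
Governing: weld metal.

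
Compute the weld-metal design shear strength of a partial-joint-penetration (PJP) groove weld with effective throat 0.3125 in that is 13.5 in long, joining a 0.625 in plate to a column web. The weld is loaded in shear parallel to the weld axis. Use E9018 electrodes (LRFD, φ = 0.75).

φR_n ≈ 171 kips

E90XX → F_EXX = 90 ksi.
Effective throat (given) t_e = 0.3125 in.
A_we = 0.3125 × 13.5 = 4.219 in².
F_nw = 0.6 F_EXX = 54 ksi.
φR_n = 0.75 × 54 × 4.219 = 170.9 kips.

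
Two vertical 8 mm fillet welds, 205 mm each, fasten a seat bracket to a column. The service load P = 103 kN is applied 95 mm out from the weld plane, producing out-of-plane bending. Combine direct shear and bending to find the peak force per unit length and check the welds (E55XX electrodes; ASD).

f_max ≈ 742 N/mm; adequate

E55XX → F_EXX = 550 MPa.
L_w = 2 × 205 = 410 mm; section modulus (unit throat) S = 2 × L²/6 = 14010 mm².
Direct shear f_v = P/L_w = 103×10³/410 = 251.2 N/mm.
Moment M = P × e = 103×10³ × 95 = 9785000 N·mm; bending f_b = M/S = 698.5 N/mm.
f_max = √(f_v² + f_b²) = √(251.2² + 698.5²) = 742.3 N/mm.
r_n/Ω = (1/2.0) × 0.6 × 550 × (0.707 × 8) = 933.2 N/mm → adequate.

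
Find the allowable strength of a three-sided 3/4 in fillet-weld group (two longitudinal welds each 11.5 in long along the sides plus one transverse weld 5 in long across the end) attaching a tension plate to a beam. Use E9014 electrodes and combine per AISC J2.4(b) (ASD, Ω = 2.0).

E90XX → F_EXX = 90 ksi.
t_e = 0.707 × 0.75 = 0.5302 in.
R_nwl = 0.6 × 90 × 0.5302 × 23 = 658.6 kips (longitudinal, 2 welds).
R_nwt = 0.6 × 90 × 0.5302 × 5 = 143.2 kips (transverse, base value).
(i) R_nwl + R_nwt = 801.7 kips; (ii) 0.85 R_nwl + 1.5 R_nwt = 774.5 kips.
R_n = max = 801.7 kips [governs: (i)]; R_n/Ω = 400.9 kips.

R_n/Ω ≈ 401 kips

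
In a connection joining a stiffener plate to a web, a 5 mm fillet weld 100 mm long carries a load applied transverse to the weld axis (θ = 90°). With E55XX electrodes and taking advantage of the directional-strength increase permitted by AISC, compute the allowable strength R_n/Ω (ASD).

E55XX → F_EXX = 550 MPa.
t_e = 0.707 × 5 = 3.535 mm; A_we = 3.535 × 100 = 353.5 mm².
Directional factor: 1.0 + 0.5 sin^1.5(90°) = 1.5.
F_nw = 0.6 × 550 × 1.5 = 495 MPa.
R_n/Ω = (495 × 353.5) / 2.0 × 10⁻³ = 87.49 kN.

R_n/Ω ≈ 87.5 kN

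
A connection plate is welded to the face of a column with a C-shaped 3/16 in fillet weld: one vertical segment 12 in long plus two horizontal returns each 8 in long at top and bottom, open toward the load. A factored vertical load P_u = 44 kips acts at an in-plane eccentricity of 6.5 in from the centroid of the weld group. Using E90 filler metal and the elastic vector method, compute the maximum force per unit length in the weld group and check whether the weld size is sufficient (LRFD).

E90XX → F_EXX = 90 ksi.
Total weld length L_w = 28 in. Treat welds as unit-width lines.
Centroid: x̄ = 2×8×4 / 28 = 2.286 in from the vertical weld.
Polar moment about centroid: J = I_x + I_y = [12³/12 + 2×8×6²] + [12×2.286² + 2(8³/12 + 8×1.714²)] = 915 in³.
Direct shear f_v = P/L_w = 44 / 28 = 1.571 kip/in (vertical).
Torsion M = P·e = 44 × 6.5 = 286 kip·in.
Critical point at (x, y) = (5.714, 6) from centroid. f_tx = M·y/J = 1.875 kip/in; f_ty = M·x/J = 1.786 kip/in.
Resultant f_max = √[f_tx² + (f_v + f_ty)²] = √[1.875² + (1.571 + 1.786)²] = 3.846 kip/in.
Capacity per unit length: φr_n = 0.75 × 0.6 × 90 × (0.707 × 0.1875) = 5.369 kip/in.
3.846 ≤ 5.369 → adequate.

f_max ≈ 3.85 kip/in; adequate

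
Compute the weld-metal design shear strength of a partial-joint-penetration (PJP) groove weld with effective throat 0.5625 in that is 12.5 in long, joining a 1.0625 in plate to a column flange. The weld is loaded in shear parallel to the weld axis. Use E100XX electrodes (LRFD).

φR_n ≈ 316 kips

E100XX → F_EXX = 100 ksi.
Effective throat (given) t_e = 0.5625 in.
A_we = 0.5625 × 12.5 = 7.031 in².
F_nw = 0.6 F_EXX = 60 ksi.
φR_n = 0.75 × 60 × 7.031 = 316.4 kips.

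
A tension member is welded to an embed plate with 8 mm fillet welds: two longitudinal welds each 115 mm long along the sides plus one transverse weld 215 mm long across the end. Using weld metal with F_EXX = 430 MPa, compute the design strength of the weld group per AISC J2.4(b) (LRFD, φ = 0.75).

φR_n ≈ 567 kN

t_e = 0.707 × 8 = 5.656 mm.
R_nwl = 0.6 × 430 × 5.656 × 230 × 10⁻³ = 335.6 kN (longitudinal, 2 welds).
R_nwt = 0.6 × 430 × 5.656 × 215 × 10⁻³ = 313.7 kN (transverse, base value).
(i) R_nwl + R_nwt = 649.4 kN; (ii) 0.85 R_nwl + 1.5 R_nwt = 755.9 kN.
R_n = max = 755.9 kN [governs: (ii)]; φR_n = 566.9 kN.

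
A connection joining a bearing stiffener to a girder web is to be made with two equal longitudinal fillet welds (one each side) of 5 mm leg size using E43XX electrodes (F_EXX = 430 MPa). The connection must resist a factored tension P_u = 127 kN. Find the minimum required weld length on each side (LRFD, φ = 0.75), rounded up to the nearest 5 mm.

L = 95 mm on each side

Throat t_e = 0.707 × 5 = 3.535 mm.
φr_n = 0.75 × 0.6 × 430 × 3.535 × 10⁻³ = 0.684 kN/mm.
L_req = P_u / φr_n = 127 / 0.684 = 185.7 mm total.
Per side: 185.7 / 2 = 92.83 mm.
Round up → use L = 95 mm on each side.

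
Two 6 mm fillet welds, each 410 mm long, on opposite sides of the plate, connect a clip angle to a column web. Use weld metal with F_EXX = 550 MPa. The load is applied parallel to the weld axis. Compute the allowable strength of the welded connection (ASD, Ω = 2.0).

Effective throat t_e = 0.707 × 6 = 4.242 mm.
Total length L = 820 mm; A_we = 4.242 × 820 = 3478 mm².
F_nw = 0.6 F_EXX = 0.6 × 550 = 330 MPa.
R_n = 330 × 3478 × 10⁻³ = 1148 kN; R_n/Ω = 1148/2.0 = 573.9 kN.

R_n/Ω ≈ 574 kN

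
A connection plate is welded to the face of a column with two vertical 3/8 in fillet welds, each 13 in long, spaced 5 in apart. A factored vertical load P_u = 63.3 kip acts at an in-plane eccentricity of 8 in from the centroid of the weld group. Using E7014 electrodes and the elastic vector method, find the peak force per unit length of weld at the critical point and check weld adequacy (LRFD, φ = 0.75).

E70XX → F_EXX = 70 ksi.
Total weld length L_w = 26 in. Treat welds as unit-width lines.
Polar moment about centroid: J = 2[d³/12 + d(b/2)²] = 2[13³/12 + 13×2.5²] = 528.7 in³.
Direct shear f_v = P/L_w = 63.3 / 26 = 2.435 kip/in (vertical).
Torsion M = P·e = 63.3 × 8 = 506.4 kip·in.
Critical point at (x, y) = (2.5, 6.5) from centroid. f_tx = M·y/J = 6.226 kip/in; f_ty = M·x/J = 2.395 kip/in.
Resultant f_max = √[f_tx² + (f_v + f_ty)²] = √[6.226² + (2.435 + 2.395)²] = 7.88 kip/in.
Capacity per unit length: φr_n = 0.75 × 0.6 × 70 × (0.707 × 0.375) = 8.351 kip/in.
7.88 ≤ 8.351 → adequate.

f_max ≈ 7.88 kip/in; adequate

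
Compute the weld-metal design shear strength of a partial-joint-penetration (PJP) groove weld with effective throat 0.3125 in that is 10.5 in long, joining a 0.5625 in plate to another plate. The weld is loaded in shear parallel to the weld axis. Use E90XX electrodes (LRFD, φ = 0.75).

φR_n ≈ 133 kips

E90XX → F_EXX = 90 ksi.
Effective throat (given) t_e = 0.3125 in.
A_we = 0.3125 × 10.5 = 3.281 in².
F_nw = 0.6 F_EXX = 54 ksi.
φR_n = 0.75 × 54 × 3.281 = 132.9 kips.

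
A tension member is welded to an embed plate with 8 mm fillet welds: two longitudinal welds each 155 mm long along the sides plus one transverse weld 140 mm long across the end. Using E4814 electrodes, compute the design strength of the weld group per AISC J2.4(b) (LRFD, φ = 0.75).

E48XX → F_EXX = 480 MPa.
t_e = 0.707 × 8 = 5.656 mm.
R_nwl = 0.6 × 480 × 5.656 × 310 × 10⁻³ = 505 kN (longitudinal, 2 welds).
R_nwt = 0.6 × 480 × 5.656 × 140 × 10⁻³ = 228 kN (transverse, base value).
(i) R_nwl + R_nwt = 733 kN; (ii) 0.85 R_nwl + 1.5 R_nwt = 771.3 kN.
R_n = max = 771.3 kN [governs: (ii)]; φR_n = 578.5 kN.

φR_n ≈ 578 kN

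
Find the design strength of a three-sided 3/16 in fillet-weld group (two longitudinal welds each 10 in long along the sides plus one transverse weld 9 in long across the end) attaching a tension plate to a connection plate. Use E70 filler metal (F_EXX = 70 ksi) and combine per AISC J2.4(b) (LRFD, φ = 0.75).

t_e = 0.707 × 0.1875 = 0.1326 in.
R_nwl = 0.6 × 70 × 0.1326 × 20 = 111.4 kip (longitudinal, 2 welds).
R_nwt = 0.6 × 70 × 0.1326 × 9 = 50.11 kip (transverse, base value).
(i) R_nwl + R_nwt = 161.5 kip; (ii) 0.85 R_nwl + 1.5 R_nwt = 169.8 kip.
R_n = max = 169.8 kip [governs: (ii)]; φR_n = 127.4 kip.

φR_n ≈ 127 kip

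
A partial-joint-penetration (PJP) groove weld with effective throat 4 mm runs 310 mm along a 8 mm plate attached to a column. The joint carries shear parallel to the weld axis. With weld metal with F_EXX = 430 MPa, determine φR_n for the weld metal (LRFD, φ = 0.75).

Effective throat (given) t_e = 4 mm.
A_we = 4 × 310 = 1240 mm².
F_nw = 0.6 F_EXX = 258 MPa.
φR_n = 0.75 × 258 × 1240 × 10⁻³ = 239.9 kN.

φR_n ≈ 240 kN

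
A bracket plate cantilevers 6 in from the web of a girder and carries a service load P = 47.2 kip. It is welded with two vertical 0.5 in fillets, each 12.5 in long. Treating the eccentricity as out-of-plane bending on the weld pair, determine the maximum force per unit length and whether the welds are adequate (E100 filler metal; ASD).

E100XX → F_EXX = 100 ksi.
L_w = 2 × 12.5 = 25 in; section modulus (unit throat) S = 2 × L²/6 = 52.08 in².
Direct shear f_v = P/L_w = 47.2/25 = 1.888 kip/in.
Moment M = P × e = 47.2 × 6 = 283.2 kip·in; bending f_b = M/S = 5.437 kip/in.
f_max = √(f_v² + f_b²) = √(1.888² + 5.437²) = 5.756 kip/in.
r_n/Ω = (1/2.0) × 0.6 × 100 × (0.707 × 0.5) = 10.6 kip/in → adequate.

f_max ≈ 5.76 kip/in; adequate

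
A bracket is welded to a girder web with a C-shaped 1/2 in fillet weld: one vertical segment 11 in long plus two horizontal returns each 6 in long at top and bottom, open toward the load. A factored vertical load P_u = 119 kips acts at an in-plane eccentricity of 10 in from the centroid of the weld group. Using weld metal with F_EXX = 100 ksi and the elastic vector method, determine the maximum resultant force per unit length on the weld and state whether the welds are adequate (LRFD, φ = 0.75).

Total weld length L_w = 23 in. Treat welds as unit-width lines.
Centroid: x̄ = 2×6×3 / 23 = 1.565 in from the vertical weld.
Polar moment about centroid: J = I_x + I_y = [11³/12 + 2×6×5.5²] + [11×1.565² + 2(6³/12 + 6×1.435²)] = 561.6 in³.
Direct shear f_v = P/L_w = 119 / 23 = 5.174 kip/in (vertical).
Torsion M = P·e = 119 × 10 = 1190 kip·in.
Critical point at (x, y) = (4.435, 5.5) from centroid. f_tx = M·y/J = 11.65 kip/in; f_ty = M·x/J = 9.398 kip/in.
Resultant f_max = √[f_tx² + (f_v + f_ty)²] = √[11.65² + (5.174 + 9.398)²] = 18.66 kip/in.
Capacity per unit length: φr_n = 0.75 × 0.6 × 100 × (0.707 × 0.5) = 15.91 kip/in.
18.66 > 15.91 → NOT adequate.

f_max ≈ 18.7 kip/in; NOT adequate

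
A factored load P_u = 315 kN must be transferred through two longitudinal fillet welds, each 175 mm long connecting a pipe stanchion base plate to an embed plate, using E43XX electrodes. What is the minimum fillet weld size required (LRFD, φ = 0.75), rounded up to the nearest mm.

w = 7 mm

E43XX → F_EXX = 430 MPa.
Total weld length L = 350 mm.
Required throat t_e = P_u / (φ × 0.6 F_EXX × L) = 315 / (0.75 × 0.6 × 430 × 350 × 10⁻³) = 4.651 mm.
Required leg w = t_e / 0.707 = 6.579 mm → use 7 mm.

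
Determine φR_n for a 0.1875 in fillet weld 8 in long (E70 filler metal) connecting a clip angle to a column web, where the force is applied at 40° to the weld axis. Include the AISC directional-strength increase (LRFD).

E70XX → F_EXX = 70 ksi.
t_e = 0.707 × 0.1875 = 0.1326 in; A_we = 0.1326 × 8 = 1.06 in².
Directional factor: 1.0 + 0.5 sin^1.5(40°) = 1.258.
F_nw = 0.6 × 70 × 1.258 = 52.82 ksi.
φR_n = 0.75 × 52.82 × 1.06 = 42.01 kip.

φR_n ≈ 42 kip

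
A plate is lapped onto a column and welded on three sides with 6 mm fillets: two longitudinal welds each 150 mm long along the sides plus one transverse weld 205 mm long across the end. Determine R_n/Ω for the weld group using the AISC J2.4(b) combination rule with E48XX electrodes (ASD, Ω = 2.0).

R_n/Ω ≈ 344 kN

E48XX → F_EXX = 480 MPa.
t_e = 0.707 × 6 = 4.242 mm.
R_nwl = 0.6 × 480 × 4.242 × 300 × 10⁻³ = 366.5 kN (longitudinal, 2 welds).
R_nwt = 0.6 × 480 × 4.242 × 205 × 10⁻³ = 250.4 kN (transverse, base value).
(i) R_nwl + R_nwt = 617 kN; (ii) 0.85 R_nwl + 1.5 R_nwt = 687.2 kN.
R_n = max = 687.2 kN [governs: (ii)]; R_n/Ω = 343.6 kN.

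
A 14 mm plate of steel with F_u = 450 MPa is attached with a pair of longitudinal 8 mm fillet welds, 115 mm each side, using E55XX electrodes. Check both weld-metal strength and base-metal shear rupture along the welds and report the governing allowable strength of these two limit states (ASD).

R_n/Ω ≈ 215 kN (weld metal governs)

E55XX → F_EXX = 550 MPa.
t_e = 0.707 × 8 = 5.656 mm; L = 230 mm.
Weld metal: R_n/Ω = (1/2.0) × 0.6 × 550 × 5.656 × 230 × 10⁻³ = 214.6 kN.
Base metal (shear rupture): R_n/Ω = (1/2.0) × 0.6 × 450 × 14 × 230 × 10⁻³ = 434.7 kN.
Governing: weld metal.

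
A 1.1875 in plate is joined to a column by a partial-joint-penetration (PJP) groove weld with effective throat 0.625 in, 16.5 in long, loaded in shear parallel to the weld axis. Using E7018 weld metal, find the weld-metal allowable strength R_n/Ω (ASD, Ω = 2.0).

R_n/Ω ≈ 217 kip

E70XX → F_EXX = 70 ksi.
Effective throat (given) t_e = 0.625 in.
A_we = 0.625 × 16.5 = 10.31 in².
F_nw = 0.6 F_EXX = 42 ksi.
R_n/Ω = (42 × 10.31) / 2.0 = 216.6 kip.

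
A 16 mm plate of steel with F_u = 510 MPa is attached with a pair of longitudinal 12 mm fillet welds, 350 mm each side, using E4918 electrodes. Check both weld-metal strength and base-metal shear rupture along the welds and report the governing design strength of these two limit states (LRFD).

φR_n ≈ 1310 kN (weld metal governs)

E49XX → F_EXX = 490 MPa.
t_e = 0.707 × 12 = 8.484 mm; L = 700 mm.
Weld metal: φR_n = 0.75 × 0.6 × 490 × 8.484 × 700 × 10⁻³ = 1310 kN.
Base metal (shear rupture): φR_n = 0.75 × 0.6 × 510 × 16 × 700 × 10⁻³ = 2570 kN.
Governing: weld metal.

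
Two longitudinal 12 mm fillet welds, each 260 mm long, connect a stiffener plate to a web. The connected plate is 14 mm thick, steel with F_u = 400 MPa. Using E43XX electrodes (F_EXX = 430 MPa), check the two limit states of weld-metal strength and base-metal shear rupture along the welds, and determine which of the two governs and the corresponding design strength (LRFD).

φR_n ≈ 854 kN (weld metal governs)

t_e = 0.707 × 12 = 8.484 mm; L = 520 mm.
Weld metal: φR_n = 0.75 × 0.6 × 430 × 8.484 × 520 × 10⁻³ = 853.7 kN.
Base metal (shear rupture): φR_n = 0.75 × 0.6 × 400 × 14 × 520 × 10⁻³ = 1310 kN.
Governing: weld metal.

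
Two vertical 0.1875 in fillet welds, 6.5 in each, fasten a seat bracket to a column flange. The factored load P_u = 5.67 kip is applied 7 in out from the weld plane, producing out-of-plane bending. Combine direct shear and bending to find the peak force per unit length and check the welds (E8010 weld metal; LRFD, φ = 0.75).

E80XX → F_EXX = 80 ksi.
L_w = 2 × 6.5 = 13 in; section modulus (unit throat) S = 2 × L²/6 = 14.08 in².
Direct shear f_v = P/L_w = 5.67/13 = 0.4362 kip/in.
Moment M = P × e = 5.67 × 7 = 39.69 kip·in; bending f_b = M/S = 2.818 kip/in.
f_max = √(f_v² + f_b²) = √(0.4362² + 2.818²) = 2.852 kip/in.
φr_n = 0.75 × 0.6 × 80 × (0.707 × 0.1875) = 4.772 kip/in → adequate.

f_max ≈ 2.85 kip/in; adequate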